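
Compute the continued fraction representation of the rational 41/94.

[0; 2, 3, 2, 2, 2]

Run the Euclidean algorithm on 41 and 94; the successive quotients are the partial quotients a_0, a_1, ... (each step inverts the fractional part left over by the previous one):
  41 = 0*94 + 41, so a_0 = 0.
  94 = 2*41 + 12, so a_1 = 2.
  41 = 3*12 + 5, so a_2 = 3.
  12 = 2*5 + 2, so a_3 = 2.
  5 = 2*2 + 1, so a_4 = 2.
  2 = 2*1 + 0, so a_5 = 2.
The remainder reaches 0 after 6 divisions, so the expansion has 6 partial quotients, read off in order.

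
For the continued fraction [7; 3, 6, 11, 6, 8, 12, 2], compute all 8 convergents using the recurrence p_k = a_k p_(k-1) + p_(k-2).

Using the convergent recurrence p_i = a_i*p_{i-1} + p_{i-2}, q_i = a_i*q_{i-1} + q_{i-2} with p_{-2}=0, p_{-1}=1, q_{-2}=1, q_{-1}=0:
  i=0: a_0=7, p_0 = 7*1 + 0 = 7, q_0 = 7*0 + 1 = 1.
  i=1: a_1=3, p_1 = 3*7 + 1 = 22, q_1 = 3*1 + 0 = 3.
  i=2: a_2=6, p_2 = 6*22 + 7 = 139, q_2 = 6*3 + 1 = 19.
  i=3: a_3=11, p_3 = 11*139 + 22 = 1551, q_3 = 11*19 + 3 = 212.
  i=4: a_4=6, p_4 = 6*1551 + 139 = 9445, q_4 = 6*212 + 19 = 1291.
  i=5: a_5=8, p_5 = 8*9445 + 1551 = 77111, q_5 = 8*1291 + 212 = 10540.
  i=6: a_6=12, p_6 = 12*77111 + 9445 = 934777, q_6 = 12*10540 + 1291 = 127771.
  i=7: a_7=2, p_7 = 2*934777 + 77111 = 1946665, q_7 = 2*127771 + 10540 = 266082.

7/1, 22/3, 139/19, 1551/212, 9445/1291, 77111/10540, 934777/127771, 1946665/266082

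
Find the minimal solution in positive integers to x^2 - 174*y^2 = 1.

First expand sqrt(174) as a continued fraction. With x_i = (sqrt(174) + m_i)/d_i and (m_0, d_0) = (0, 1): a_0 = floor(sqrt(174)) = 13, since 13^2 = 169 <= 174 < 196 = 14^2.
Iterate m_{i+1} = d_i*a_i - m_i, d_{i+1} = (174 - m_{i+1}^2)/d_i, a_{i+1} = floor((a_0 + m_{i+1})/d_{i+1}):
  m_1 = 1*13 - 0 = 13, d_1 = (174 - 13^2)/1 = 5/1 = 5, a_1 = floor((13 + 13)/5) = 5.
  m_2 = 5*5 - 13 = 12, d_2 = (174 - 12^2)/5 = 30/5 = 6, a_2 = floor((13 + 12)/6) = 4.
  m_3 = 6*4 - 12 = 12, d_3 = (174 - 12^2)/6 = 30/6 = 5, a_3 = floor((13 + 12)/5) = 5.
  m_4 = 5*5 - 12 = 13, d_4 = (174 - 13^2)/5 = 5/5 = 1, a_4 = floor((13 + 13)/1) = 26.
  m_5 = 1*26 - 13 = 13, d_5 = (174 - 13^2)/1 = 5/1 = 5: (m_5, d_5) = (m_1, d_1) = (13, 5), so from here the quotients repeat a_1, ..., a_4; the period length is 4.
So sqrt(174) = [13; (5, 4, 5, 26)] with period length k = 4.
k is even, so the fundamental solution of x^2 - 174y^2 = 1 is (p_{k-1}, q_{k-1}) = (p_3, q_3); compute convergents through index 3.
Convergents (p_i = a_i*p_{i-1} + p_{i-2}, q_i = a_i*q_{i-1} + q_{i-2} with p_{-2}=0, p_{-1}=1, q_{-2}=1, q_{-1}=0):
  i=0: a_0=13, p_0 = 13*1 + 0 = 13, q_0 = 13*0 + 1 = 1.
  i=1: a_1=5, p_1 = 5*13 + 1 = 66, q_1 = 5*1 + 0 = 5.
  i=2: a_2=4, p_2 = 4*66 + 13 = 277, q_2 = 4*5 + 1 = 21.
  i=3: a_3=5, p_3 = 5*277 + 66 = 1451, q_3 = 5*21 + 5 = 110.
Check: 1451^2 - 174*110^2 = 2105401 - 2105400 = 1, so (x, y) = (1451, 110) solves the equation, and by the theorem it is the least positive solution.

(x, y) = (1451, 110)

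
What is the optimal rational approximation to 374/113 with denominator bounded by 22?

43/13

Expand x = 374/113 as a continued fraction with the Euclidean algorithm:
  374 = 3*113 + 35, so a_0 = 3.
  113 = 3*35 + 8, so a_1 = 3.
  35 = 4*8 + 3, so a_2 = 4.
  8 = 2*3 + 2, so a_3 = 2.
  3 = 1*2 + 1, so a_4 = 1.
  2 = 2*1 + 0, so a_5 = 2.
so x = [3; 3, 4, 2, 1, 2].
Convergents (p_i = a_i*p_{i-1} + p_{i-2}, q_i = a_i*q_{i-1} + q_{i-2} with p_{-2}=0, p_{-1}=1, q_{-2}=1, q_{-1}=0), until the denominator exceeds 22:
  i=0: a_0=3, p_0 = 3*1 + 0 = 3, q_0 = 3*0 + 1 = 1.
  i=1: a_1=3, p_1 = 3*3 + 1 = 10, q_1 = 3*1 + 0 = 3.
  i=2: a_2=4, p_2 = 4*10 + 3 = 43, q_2 = 4*3 + 1 = 13.
  i=3: a_3=2, p_3 = 2*43 + 10 = 96, q_3 = 2*13 + 3 = 29.
q_3 = 29 > 22, so the last convergent with denominator <= 22 is p_2/q_2 = 43/13.
The closest fraction with denominator <= 22 is either p_2/q_2 or the intermediate fraction (k*p_2 + p_1)/(k*q_2 + q_1) with the largest k >= 1 whose denominator stays <= 22; these approach x as k grows, and every other convergent or intermediate fraction in range is farther away.
Largest k: floor((22 - q_1)/q_2) = floor((22 - 3)/13) = 1.
That gives (1*43 + 10)/(1*13 + 3) = 53/16.
Compare the errors: |x - 43/13| = |374*13 - 43*113|/(113*13) = 3/1469, and |x - 53/16| = |374*16 - 53*113|/(113*16) = 5/1808.
Cross-multiplying, 3*1808 = 5424 < 7345 = 5*1469, so 3/1469 is smaller: the convergent 43/13 is closer to x than 53/16.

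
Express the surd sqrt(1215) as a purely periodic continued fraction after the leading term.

Write x_i = (sqrt(1215) + m_i)/d_i with (m_0, d_0) = (0, 1). a_0 = floor(sqrt(1215)) = 34, since 34^2 = 1156 <= 1215 < 1225 = 35^2.
Iterate m_{i+1} = d_i*a_i - m_i, d_{i+1} = (1215 - m_{i+1}^2)/d_i, a_{i+1} = floor((a_0 + m_{i+1})/d_{i+1}):
  m_1 = 1*34 - 0 = 34, d_1 = (1215 - 34^2)/1 = 59/1 = 59, a_1 = floor((34 + 34)/59) = 1.
  m_2 = 59*1 - 34 = 25, d_2 = (1215 - 25^2)/59 = 590/59 = 10, a_2 = floor((34 + 25)/10) = 5.
  m_3 = 10*5 - 25 = 25, d_3 = (1215 - 25^2)/10 = 590/10 = 59, a_3 = floor((34 + 25)/59) = 1.
  m_4 = 59*1 - 25 = 34, d_4 = (1215 - 34^2)/59 = 59/59 = 1, a_4 = floor((34 + 34)/1) = 68.
  m_5 = 1*68 - 34 = 34, d_5 = (1215 - 34^2)/1 = 59/1 = 59: (m_5, d_5) = (m_1, d_1) = (34, 59), so from here the quotients repeat a_1, ..., a_4; the period length is 4.
Hence the expansion of sqrt(1215) is a_0 = 34 followed by the repeating block 1, 5, 1, 68 (period 4).

[34; (1, 5, 1, 68)]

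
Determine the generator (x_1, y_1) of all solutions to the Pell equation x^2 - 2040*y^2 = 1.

(x, y) = (271, 6)

First expand sqrt(2040) as a continued fraction. With x_i = (sqrt(2040) + m_i)/d_i and (m_0, d_0) = (0, 1): a_0 = floor(sqrt(2040)) = 45, since 45^2 = 2025 <= 2040 < 2116 = 46^2.
Iterate m_{i+1} = d_i*a_i - m_i, d_{i+1} = (2040 - m_{i+1}^2)/d_i, a_{i+1} = floor((a_0 + m_{i+1})/d_{i+1}):
  m_1 = 1*45 - 0 = 45, d_1 = (2040 - 45^2)/1 = 15/1 = 15, a_1 = floor((45 + 45)/15) = 6.
  m_2 = 15*6 - 45 = 45, d_2 = (2040 - 45^2)/15 = 15/15 = 1, a_2 = floor((45 + 45)/1) = 90.
  m_3 = 1*90 - 45 = 45, d_3 = (2040 - 45^2)/1 = 15/1 = 15: (m_3, d_3) = (m_1, d_1) = (45, 15), so from here the quotients repeat a_1, a_2; the period length is 2.
So sqrt(2040) = [45; (6, 90)] with period length k = 2.
k is even, so the fundamental solution of x^2 - 2040y^2 = 1 is (p_{k-1}, q_{k-1}) = (p_1, q_1); compute convergents through index 1.
Convergents (p_i = a_i*p_{i-1} + p_{i-2}, q_i = a_i*q_{i-1} + q_{i-2} with p_{-2}=0, p_{-1}=1, q_{-2}=1, q_{-1}=0):
  i=0: a_0=45, p_0 = 45*1 + 0 = 45, q_0 = 45*0 + 1 = 1.
  i=1: a_1=6, p_1 = 6*45 + 1 = 271, q_1 = 6*1 + 0 = 6.
Check: 271^2 - 2040*6^2 = 73441 - 73440 = 1, so (x, y) = (271, 6) solves the equation, and by the theorem it is the least positive solution.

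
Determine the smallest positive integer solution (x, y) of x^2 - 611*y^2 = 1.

(x, y) = (236926, 9585)

First expand sqrt(611) as a continued fraction. With x_i = (sqrt(611) + m_i)/d_i and (m_0, d_0) = (0, 1): a_0 = floor(sqrt(611)) = 24, since 24^2 = 576 <= 611 < 625 = 25^2.
Iterate m_{i+1} = d_i*a_i - m_i, d_{i+1} = (611 - m_{i+1}^2)/d_i, a_{i+1} = floor((a_0 + m_{i+1})/d_{i+1}):
  m_1 = 1*24 - 0 = 24, d_1 = (611 - 24^2)/1 = 35/1 = 35, a_1 = floor((24 + 24)/35) = 1.
  m_2 = 35*1 - 24 = 11, d_2 = (611 - 11^2)/35 = 490/35 = 14, a_2 = floor((24 + 11)/14) = 2.
  m_3 = 14*2 - 11 = 17, d_3 = (611 - 17^2)/14 = 322/14 = 23, a_3 = floor((24 + 17)/23) = 1.
  m_4 = 23*1 - 17 = 6, d_4 = (611 - 6^2)/23 = 575/23 = 25, a_4 = floor((24 + 6)/25) = 1.
  m_5 = 25*1 - 6 = 19, d_5 = (611 - 19^2)/25 = 250/25 = 10, a_5 = floor((24 + 19)/10) = 4.
  m_6 = 10*4 - 19 = 21, d_6 = (611 - 21^2)/10 = 170/10 = 17, a_6 = floor((24 + 21)/17) = 2.
  m_7 = 17*2 - 21 = 13, d_7 = (611 - 13^2)/17 = 442/17 = 26, a_7 = floor((24 + 13)/26) = 1.
  m_8 = 26*1 - 13 = 13, d_8 = (611 - 13^2)/26 = 442/26 = 17, a_8 = floor((24 + 13)/17) = 2.
  m_9 = 17*2 - 13 = 21, d_9 = (611 - 21^2)/17 = 170/17 = 10, a_9 = floor((24 + 21)/10) = 4.
  m_10 = 10*4 - 21 = 19, d_10 = (611 - 19^2)/10 = 250/10 = 25, a_10 = floor((24 + 19)/25) = 1.
  m_11 = 25*1 - 19 = 6, d_11 = (611 - 6^2)/25 = 575/25 = 23, a_11 = floor((24 + 6)/23) = 1.
  m_12 = 23*1 - 6 = 17, d_12 = (611 - 17^2)/23 = 322/23 = 14, a_12 = floor((24 + 17)/14) = 2.
  m_13 = 14*2 - 17 = 11, d_13 = (611 - 11^2)/14 = 490/14 = 35, a_13 = floor((24 + 11)/35) = 1.
  m_14 = 35*1 - 11 = 24, d_14 = (611 - 24^2)/35 = 35/35 = 1, a_14 = floor((24 + 24)/1) = 48.
  m_15 = 1*48 - 24 = 24, d_15 = (611 - 24^2)/1 = 35/1 = 35: (m_15, d_15) = (m_1, d_1) = (24, 35), so from here the quotients repeat a_1, ..., a_14; the period length is 14.
So sqrt(611) = [24; (1, 2, 1, 1, 4, 2, 1, 2, 4, 1, 1, 2, 1, 48)] with period length k = 14.
k is even, so the fundamental solution of x^2 - 611y^2 = 1 is (p_{k-1}, q_{k-1}) = (p_13, q_13); compute convergents through index 13.
Convergents (p_i = a_i*p_{i-1} + p_{i-2}, q_i = a_i*q_{i-1} + q_{i-2} with p_{-2}=0, p_{-1}=1, q_{-2}=1, q_{-1}=0):
  i=0: a_0=24, p_0 = 24*1 + 0 = 24, q_0 = 24*0 + 1 = 1.
  i=1: a_1=1, p_1 = 1*24 + 1 = 25, q_1 = 1*1 + 0 = 1.
  i=2: a_2=2, p_2 = 2*25 + 24 = 74, q_2 = 2*1 + 1 = 3.
  i=3: a_3=1, p_3 = 1*74 + 25 = 99, q_3 = 1*3 + 1 = 4.
  i=4: a_4=1, p_4 = 1*99 + 74 = 173, q_4 = 1*4 + 3 = 7.
  i=5: a_5=4, p_5 = 4*173 + 99 = 791, q_5 = 4*7 + 4 = 32.
  i=6: a_6=2, p_6 = 2*791 + 173 = 1755, q_6 = 2*32 + 7 = 71.
  i=7: a_7=1, p_7 = 1*1755 + 791 = 2546, q_7 = 1*71 + 32 = 103.
  i=8: a_8=2, p_8 = 2*2546 + 1755 = 6847, q_8 = 2*103 + 71 = 277.
  i=9: a_9=4, p_9 = 4*6847 + 2546 = 29934, q_9 = 4*277 + 103 = 1211.
  i=10: a_10=1, p_10 = 1*29934 + 6847 = 36781, q_10 = 1*1211 + 277 = 1488.
  i=11: a_11=1, p_11 = 1*36781 + 29934 = 66715, q_11 = 1*1488 + 1211 = 2699.
  i=12: a_12=2, p_12 = 2*66715 + 36781 = 170211, q_12 = 2*2699 + 1488 = 6886.
  i=13: a_13=1, p_13 = 1*170211 + 66715 = 236926, q_13 = 1*6886 + 2699 = 9585.
Check: 236926^2 - 611*9585^2 = 56133929476 - 56133929475 = 1, so (x, y) = (236926, 9585) solves the equation, and by the theorem it is the least positive solution.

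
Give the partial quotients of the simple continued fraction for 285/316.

Run the Euclidean algorithm on 285 and 316; the successive quotients are the partial quotients a_0, a_1, ... (each step inverts the fractional part left over by the previous one):
  285 = 0*316 + 285, so a_0 = 0.
  316 = 1*285 + 31, so a_1 = 1.
  285 = 9*31 + 6, so a_2 = 9.
  31 = 5*6 + 1, so a_3 = 5.
  6 = 6*1 + 0, so a_4 = 6.
The remainder reaches 0 after 5 divisions, so the expansion has 5 partial quotients, read off in order.

[0; 1, 9, 5, 6]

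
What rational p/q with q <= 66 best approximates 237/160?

Expand x = 237/160 as a continued fraction with the Euclidean algorithm:
  237 = 1*160 + 77, so a_0 = 1.
  160 = 2*77 + 6, so a_1 = 2.
  77 = 12*6 + 5, so a_2 = 12.
  6 = 1*5 + 1, so a_3 = 1.
  5 = 5*1 + 0, so a_4 = 5.
so x = [1; 2, 12, 1, 5].
Convergents (p_i = a_i*p_{i-1} + p_{i-2}, q_i = a_i*q_{i-1} + q_{i-2} with p_{-2}=0, p_{-1}=1, q_{-2}=1, q_{-1}=0), until the denominator exceeds 66:
  i=0: a_0=1, p_0 = 1*1 + 0 = 1, q_0 = 1*0 + 1 = 1.
  i=1: a_1=2, p_1 = 2*1 + 1 = 3, q_1 = 2*1 + 0 = 2.
  i=2: a_2=12, p_2 = 12*3 + 1 = 37, q_2 = 12*2 + 1 = 25.
  i=3: a_3=1, p_3 = 1*37 + 3 = 40, q_3 = 1*25 + 2 = 27.
  i=4: a_4=5, p_4 = 5*40 + 37 = 237, q_4 = 5*27 + 25 = 160.
q_4 = 160 > 66, so the last convergent with denominator <= 66 is p_3/q_3 = 40/27.
The closest fraction with denominator <= 66 is either p_3/q_3 or the intermediate fraction (k*p_3 + p_2)/(k*q_3 + q_2) with the largest k >= 1 whose denominator stays <= 66; these approach x as k grows, and every other convergent or intermediate fraction in range is farther away.
Largest k: floor((66 - q_2)/q_3) = floor((66 - 25)/27) = 1.
That gives (1*40 + 37)/(1*27 + 25) = 77/52.
Compare the errors: |x - 40/27| = |237*27 - 40*160|/(160*27) = 1/4320, and |x - 77/52| = |237*52 - 77*160|/(160*52) = 4/8320.
Cross-multiplying, 1*8320 = 8320 < 17280 = 4*4320, so 1/4320 is smaller: the convergent 40/27 is closer to x than 77/52.

40/27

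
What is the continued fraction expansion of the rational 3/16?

[0; 5, 3]

Run the Euclidean algorithm on 3 and 16; the successive quotients are the partial quotients a_0, a_1, ... (each step inverts the fractional part left over by the previous one):
  3 = 0*16 + 3, so a_0 = 0.
  16 = 5*3 + 1, so a_1 = 5.
  3 = 3*1 + 0, so a_2 = 3.
The remainder reaches 0 after 3 divisions, so the expansion has 3 partial quotients, read off in order.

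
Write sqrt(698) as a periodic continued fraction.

Write x_i = (sqrt(698) + m_i)/d_i with (m_0, d_0) = (0, 1). a_0 = floor(sqrt(698)) = 26, since 26^2 = 676 <= 698 < 729 = 27^2.
Iterate m_{i+1} = d_i*a_i - m_i, d_{i+1} = (698 - m_{i+1}^2)/d_i, a_{i+1} = floor((a_0 + m_{i+1})/d_{i+1}):
  m_1 = 1*26 - 0 = 26, d_1 = (698 - 26^2)/1 = 22/1 = 22, a_1 = floor((26 + 26)/22) = 2.
  m_2 = 22*2 - 26 = 18, d_2 = (698 - 18^2)/22 = 374/22 = 17, a_2 = floor((26 + 18)/17) = 2.
  m_3 = 17*2 - 18 = 16, d_3 = (698 - 16^2)/17 = 442/17 = 26, a_3 = floor((26 + 16)/26) = 1.
  m_4 = 26*1 - 16 = 10, d_4 = (698 - 10^2)/26 = 598/26 = 23, a_4 = floor((26 + 10)/23) = 1.
  m_5 = 23*1 - 10 = 13, d_5 = (698 - 13^2)/23 = 529/23 = 23, a_5 = floor((26 + 13)/23) = 1.
  m_6 = 23*1 - 13 = 10, d_6 = (698 - 10^2)/23 = 598/23 = 26, a_6 = floor((26 + 10)/26) = 1.
  m_7 = 26*1 - 10 = 16, d_7 = (698 - 16^2)/26 = 442/26 = 17, a_7 = floor((26 + 16)/17) = 2.
  m_8 = 17*2 - 16 = 18, d_8 = (698 - 18^2)/17 = 374/17 = 22, a_8 = floor((26 + 18)/22) = 2.
  m_9 = 22*2 - 18 = 26, d_9 = (698 - 26^2)/22 = 22/22 = 1, a_9 = floor((26 + 26)/1) = 52.
  m_10 = 1*52 - 26 = 26, d_10 = (698 - 26^2)/1 = 22/1 = 22: (m_10, d_10) = (m_1, d_1) = (26, 22), so from here the quotients repeat a_1, ..., a_9; the period length is 9.
Hence the expansion of sqrt(698) is a_0 = 26 followed by the repeating block 2, 2, 1, 1, 1, 1, 2, 2, 52 (period 9).

[26; (2, 2, 1, 1, 1, 1, 2, 2, 52)]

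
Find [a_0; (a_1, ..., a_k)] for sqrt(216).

Write x_i = (sqrt(216) + m_i)/d_i with (m_0, d_0) = (0, 1). a_0 = floor(sqrt(216)) = 14, since 14^2 = 196 <= 216 < 225 = 15^2.
Iterate m_{i+1} = d_i*a_i - m_i, d_{i+1} = (216 - m_{i+1}^2)/d_i, a_{i+1} = floor((a_0 + m_{i+1})/d_{i+1}):
  m_1 = 1*14 - 0 = 14, d_1 = (216 - 14^2)/1 = 20/1 = 20, a_1 = floor((14 + 14)/20) = 1.
  m_2 = 20*1 - 14 = 6, d_2 = (216 - 6^2)/20 = 180/20 = 9, a_2 = floor((14 + 6)/9) = 2.
  m_3 = 9*2 - 6 = 12, d_3 = (216 - 12^2)/9 = 72/9 = 8, a_3 = floor((14 + 12)/8) = 3.
  m_4 = 8*3 - 12 = 12, d_4 = (216 - 12^2)/8 = 72/8 = 9, a_4 = floor((14 + 12)/9) = 2.
  m_5 = 9*2 - 12 = 6, d_5 = (216 - 6^2)/9 = 180/9 = 20, a_5 = floor((14 + 6)/20) = 1.
  m_6 = 20*1 - 6 = 14, d_6 = (216 - 14^2)/20 = 20/20 = 1, a_6 = floor((14 + 14)/1) = 28.
  m_7 = 1*28 - 14 = 14, d_7 = (216 - 14^2)/1 = 20/1 = 20: (m_7, d_7) = (m_1, d_1) = (14, 20), so from here the quotients repeat a_1, ..., a_6; the period length is 6.
Hence the expansion of sqrt(216) is a_0 = 14 followed by the repeating block 1, 2, 3, 2, 1, 28 (period 6).

[14; (1, 2, 3, 2, 1, 28)]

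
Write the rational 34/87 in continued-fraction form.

[0; 2, 1, 1, 3, 1, 3]

Run the Euclidean algorithm on 34 and 87; the successive quotients are the partial quotients a_0, a_1, ... (each step inverts the fractional part left over by the previous one):
  34 = 0*87 + 34, so a_0 = 0.
  87 = 2*34 + 19, so a_1 = 2.
  34 = 1*19 + 15, so a_2 = 1.
  19 = 1*15 + 4, so a_3 = 1.
  15 = 3*4 + 3, so a_4 = 3.
  4 = 1*3 + 1, so a_5 = 1.
  3 = 3*1 + 0, so a_6 = 3.
The remainder reaches 0 after 7 divisions, so the expansion has 7 partial quotients, read off in order.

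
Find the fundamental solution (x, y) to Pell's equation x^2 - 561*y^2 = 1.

(x, y) = (522785, 22072)

First expand sqrt(561) as a continued fraction. With x_i = (sqrt(561) + m_i)/d_i and (m_0, d_0) = (0, 1): a_0 = floor(sqrt(561)) = 23, since 23^2 = 529 <= 561 < 576 = 24^2.
Iterate m_{i+1} = d_i*a_i - m_i, d_{i+1} = (561 - m_{i+1}^2)/d_i, a_{i+1} = floor((a_0 + m_{i+1})/d_{i+1}):
  m_1 = 1*23 - 0 = 23, d_1 = (561 - 23^2)/1 = 32/1 = 32, a_1 = floor((23 + 23)/32) = 1.
  m_2 = 32*1 - 23 = 9, d_2 = (561 - 9^2)/32 = 480/32 = 15, a_2 = floor((23 + 9)/15) = 2.
  m_3 = 15*2 - 9 = 21, d_3 = (561 - 21^2)/15 = 120/15 = 8, a_3 = floor((23 + 21)/8) = 5.
  m_4 = 8*5 - 21 = 19, d_4 = (561 - 19^2)/8 = 200/8 = 25, a_4 = floor((23 + 19)/25) = 1.
  m_5 = 25*1 - 19 = 6, d_5 = (561 - 6^2)/25 = 525/25 = 21, a_5 = floor((23 + 6)/21) = 1.
  m_6 = 21*1 - 6 = 15, d_6 = (561 - 15^2)/21 = 336/21 = 16, a_6 = floor((23 + 15)/16) = 2.
  m_7 = 16*2 - 15 = 17, d_7 = (561 - 17^2)/16 = 272/16 = 17, a_7 = floor((23 + 17)/17) = 2.
  m_8 = 17*2 - 17 = 17, d_8 = (561 - 17^2)/17 = 272/17 = 16, a_8 = floor((23 + 17)/16) = 2.
  m_9 = 16*2 - 17 = 15, d_9 = (561 - 15^2)/16 = 336/16 = 21, a_9 = floor((23 + 15)/21) = 1.
  m_10 = 21*1 - 15 = 6, d_10 = (561 - 6^2)/21 = 525/21 = 25, a_10 = floor((23 + 6)/25) = 1.
  m_11 = 25*1 - 6 = 19, d_11 = (561 - 19^2)/25 = 200/25 = 8, a_11 = floor((23 + 19)/8) = 5.
  m_12 = 8*5 - 19 = 21, d_12 = (561 - 21^2)/8 = 120/8 = 15, a_12 = floor((23 + 21)/15) = 2.
  m_13 = 15*2 - 21 = 9, d_13 = (561 - 9^2)/15 = 480/15 = 32, a_13 = floor((23 + 9)/32) = 1.
  m_14 = 32*1 - 9 = 23, d_14 = (561 - 23^2)/32 = 32/32 = 1, a_14 = floor((23 + 23)/1) = 46.
  m_15 = 1*46 - 23 = 23, d_15 = (561 - 23^2)/1 = 32/1 = 32: (m_15, d_15) = (m_1, d_1) = (23, 32), so from here the quotients repeat a_1, ..., a_14; the period length is 14.
So sqrt(561) = [23; (1, 2, 5, 1, 1, 2, 2, 2, 1, 1, 5, 2, 1, 46)] with period length k = 14.
k is even, so the fundamental solution of x^2 - 561y^2 = 1 is (p_{k-1}, q_{k-1}) = (p_13, q_13); compute convergents through index 13.
Convergents (p_i = a_i*p_{i-1} + p_{i-2}, q_i = a_i*q_{i-1} + q_{i-2} with p_{-2}=0, p_{-1}=1, q_{-2}=1, q_{-1}=0):
  i=0: a_0=23, p_0 = 23*1 + 0 = 23, q_0 = 23*0 + 1 = 1.
  i=1: a_1=1, p_1 = 1*23 + 1 = 24, q_1 = 1*1 + 0 = 1.
  i=2: a_2=2, p_2 = 2*24 + 23 = 71, q_2 = 2*1 + 1 = 3.
  i=3: a_3=5, p_3 = 5*71 + 24 = 379, q_3 = 5*3 + 1 = 16.
  i=4: a_4=1, p_4 = 1*379 + 71 = 450, q_4 = 1*16 + 3 = 19.
  i=5: a_5=1, p_5 = 1*450 + 379 = 829, q_5 = 1*19 + 16 = 35.
  i=6: a_6=2, p_6 = 2*829 + 450 = 2108, q_6 = 2*35 + 19 = 89.
  i=7: a_7=2, p_7 = 2*2108 + 829 = 5045, q_7 = 2*89 + 35 = 213.
  i=8: a_8=2, p_8 = 2*5045 + 2108 = 12198, q_8 = 2*213 + 89 = 515.
  i=9: a_9=1, p_9 = 1*12198 + 5045 = 17243, q_9 = 1*515 + 213 = 728.
  i=10: a_10=1, p_10 = 1*17243 + 12198 = 29441, q_10 = 1*728 + 515 = 1243.
  i=11: a_11=5, p_11 = 5*29441 + 17243 = 164448, q_11 = 5*1243 + 728 = 6943.
  i=12: a_12=2, p_12 = 2*164448 + 29441 = 358337, q_12 = 2*6943 + 1243 = 15129.
  i=13: a_13=1, p_13 = 1*358337 + 164448 = 522785, q_13 = 1*15129 + 6943 = 22072.
Check: 522785^2 - 561*22072^2 = 273304156225 - 273304156224 = 1, so (x, y) = (522785, 22072) solves the equation, and by the theorem it is the least positive solution.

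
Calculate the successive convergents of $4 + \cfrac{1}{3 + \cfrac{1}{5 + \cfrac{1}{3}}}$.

Using the convergent recurrence p_i = a_i*p_{i-1} + p_{i-2}, q_i = a_i*q_{i-1} + q_{i-2} with p_{-2}=0, p_{-1}=1, q_{-2}=1, q_{-1}=0:
  i=0: a_0=4, p_0 = 4*1 + 0 = 4, q_0 = 4*0 + 1 = 1.
  i=1: a_1=3, p_1 = 3*4 + 1 = 13, q_1 = 3*1 + 0 = 3.
  i=2: a_2=5, p_2 = 5*13 + 4 = 69, q_2 = 5*3 + 1 = 16.
  i=3: a_3=3, p_3 = 3*69 + 13 = 220, q_3 = 3*16 + 3 = 51.

4/1, 13/3, 69/16, 220/51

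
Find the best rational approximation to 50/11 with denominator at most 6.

9/2

Expand x = 50/11 as a continued fraction with the Euclidean algorithm:
  50 = 4*11 + 6, so a_0 = 4.
  11 = 1*6 + 5, so a_1 = 1.
  6 = 1*5 + 1, so a_2 = 1.
  5 = 5*1 + 0, so a_3 = 5.
so x = [4; 1, 1, 5].
Convergents (p_i = a_i*p_{i-1} + p_{i-2}, q_i = a_i*q_{i-1} + q_{i-2} with p_{-2}=0, p_{-1}=1, q_{-2}=1, q_{-1}=0), until the denominator exceeds 6:
  i=0: a_0=4, p_0 = 4*1 + 0 = 4, q_0 = 4*0 + 1 = 1.
  i=1: a_1=1, p_1 = 1*4 + 1 = 5, q_1 = 1*1 + 0 = 1.
  i=2: a_2=1, p_2 = 1*5 + 4 = 9, q_2 = 1*1 + 1 = 2.
  i=3: a_3=5, p_3 = 5*9 + 5 = 50, q_3 = 5*2 + 1 = 11.
q_3 = 11 > 6, so the last convergent with denominator <= 6 is p_2/q_2 = 9/2.
The closest fraction with denominator <= 6 is either p_2/q_2 or the intermediate fraction (k*p_2 + p_1)/(k*q_2 + q_1) with the largest k >= 1 whose denominator stays <= 6; these approach x as k grows, and every other convergent or intermediate fraction in range is farther away.
Largest k: floor((6 - q_1)/q_2) = floor((6 - 1)/2) = 2.
That gives (2*9 + 5)/(2*2 + 1) = 23/5.
Compare the errors: |x - 9/2| = |50*2 - 9*11|/(11*2) = 1/22, and |x - 23/5| = |50*5 - 23*11|/(11*5) = 3/55.
Cross-multiplying, 1*55 = 55 < 66 = 3*22, so 1/22 is smaller: the convergent 9/2 is closer to x than 23/5.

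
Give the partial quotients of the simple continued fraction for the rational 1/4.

[0; 4]

Run the Euclidean algorithm on 1 and 4; the successive quotients are the partial quotients a_0, a_1, ... (each step inverts the fractional part left over by the previous one):
  1 = 0*4 + 1, so a_0 = 0.
  4 = 4*1 + 0, so a_1 = 4.
The remainder reaches 0 after 2 divisions, so the expansion has 2 partial quotients, read off in order.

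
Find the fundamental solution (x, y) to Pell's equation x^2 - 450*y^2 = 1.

First expand sqrt(450) as a continued fraction. With x_i = (sqrt(450) + m_i)/d_i and (m_0, d_0) = (0, 1): a_0 = floor(sqrt(450)) = 21, since 21^2 = 441 <= 450 < 484 = 22^2.
Iterate m_{i+1} = d_i*a_i - m_i, d_{i+1} = (450 - m_{i+1}^2)/d_i, a_{i+1} = floor((a_0 + m_{i+1})/d_{i+1}):
  m_1 = 1*21 - 0 = 21, d_1 = (450 - 21^2)/1 = 9/1 = 9, a_1 = floor((21 + 21)/9) = 4.
  m_2 = 9*4 - 21 = 15, d_2 = (450 - 15^2)/9 = 225/9 = 25, a_2 = floor((21 + 15)/25) = 1.
  m_3 = 25*1 - 15 = 10, d_3 = (450 - 10^2)/25 = 350/25 = 14, a_3 = floor((21 + 10)/14) = 2.
  m_4 = 14*2 - 10 = 18, d_4 = (450 - 18^2)/14 = 126/14 = 9, a_4 = floor((21 + 18)/9) = 4.
  m_5 = 9*4 - 18 = 18, d_5 = (450 - 18^2)/9 = 126/9 = 14, a_5 = floor((21 + 18)/14) = 2.
  m_6 = 14*2 - 18 = 10, d_6 = (450 - 10^2)/14 = 350/14 = 25, a_6 = floor((21 + 10)/25) = 1.
  m_7 = 25*1 - 10 = 15, d_7 = (450 - 15^2)/25 = 225/25 = 9, a_7 = floor((21 + 15)/9) = 4.
  m_8 = 9*4 - 15 = 21, d_8 = (450 - 21^2)/9 = 9/9 = 1, a_8 = floor((21 + 21)/1) = 42.
  m_9 = 1*42 - 21 = 21, d_9 = (450 - 21^2)/1 = 9/1 = 9: (m_9, d_9) = (m_1, d_1) = (21, 9), so from here the quotients repeat a_1, ..., a_8; the period length is 8.
So sqrt(450) = [21; (4, 1, 2, 4, 2, 1, 4, 42)] with period length k = 8.
k is even, so the fundamental solution of x^2 - 450y^2 = 1 is (p_{k-1}, q_{k-1}) = (p_7, q_7); compute convergents through index 7.
Convergents (p_i = a_i*p_{i-1} + p_{i-2}, q_i = a_i*q_{i-1} + q_{i-2} with p_{-2}=0, p_{-1}=1, q_{-2}=1, q_{-1}=0):
  i=0: a_0=21, p_0 = 21*1 + 0 = 21, q_0 = 21*0 + 1 = 1.
  i=1: a_1=4, p_1 = 4*21 + 1 = 85, q_1 = 4*1 + 0 = 4.
  i=2: a_2=1, p_2 = 1*85 + 21 = 106, q_2 = 1*4 + 1 = 5.
  i=3: a_3=2, p_3 = 2*106 + 85 = 297, q_3 = 2*5 + 4 = 14.
  i=4: a_4=4, p_4 = 4*297 + 106 = 1294, q_4 = 4*14 + 5 = 61.
  i=5: a_5=2, p_5 = 2*1294 + 297 = 2885, q_5 = 2*61 + 14 = 136.
  i=6: a_6=1, p_6 = 1*2885 + 1294 = 4179, q_6 = 1*136 + 61 = 197.
  i=7: a_7=4, p_7 = 4*4179 + 2885 = 19601, q_7 = 4*197 + 136 = 924.
Check: 19601^2 - 450*924^2 = 384199201 - 384199200 = 1, so (x, y) = (19601, 924) solves the equation, and by the theorem it is the least positive solution.

(x, y) = (19601, 924)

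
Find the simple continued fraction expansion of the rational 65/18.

[3; 1, 1, 1, 1, 3]

Run the Euclidean algorithm on 65 and 18; the successive quotients are the partial quotients a_0, a_1, ... (each step inverts the fractional part left over by the previous one):
  65 = 3*18 + 11, so a_0 = 3.
  18 = 1*11 + 7, so a_1 = 1.
  11 = 1*7 + 4, so a_2 = 1.
  7 = 1*4 + 3, so a_3 = 1.
  4 = 1*3 + 1, so a_4 = 1.
  3 = 3*1 + 0, so a_5 = 3.
The remainder reaches 0 after 6 divisions, so the expansion has 6 partial quotients, read off in order.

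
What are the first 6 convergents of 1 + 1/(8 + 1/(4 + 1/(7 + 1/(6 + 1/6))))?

1/1, 9/8, 37/33, 268/239, 1645/1467, 10138/9041

Using the convergent recurrence p_i = a_i*p_{i-1} + p_{i-2}, q_i = a_i*q_{i-1} + q_{i-2} with p_{-2}=0, p_{-1}=1, q_{-2}=1, q_{-1}=0:
  i=0: a_0=1, p_0 = 1*1 + 0 = 1, q_0 = 1*0 + 1 = 1.
  i=1: a_1=8, p_1 = 8*1 + 1 = 9, q_1 = 8*1 + 0 = 8.
  i=2: a_2=4, p_2 = 4*9 + 1 = 37, q_2 = 4*8 + 1 = 33.
  i=3: a_3=7, p_3 = 7*37 + 9 = 268, q_3 = 7*33 + 8 = 239.
  i=4: a_4=6, p_4 = 6*268 + 37 = 1645, q_4 = 6*239 + 33 = 1467.
  i=5: a_5=6, p_5 = 6*1645 + 268 = 10138, q_5 = 6*1467 + 239 = 9041.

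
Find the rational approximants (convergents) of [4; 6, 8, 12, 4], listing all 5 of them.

Using the convergent recurrence p_i = a_i*p_{i-1} + p_{i-2}, q_i = a_i*q_{i-1} + q_{i-2} with p_{-2}=0, p_{-1}=1, q_{-2}=1, q_{-1}=0:
  i=0: a_0=4, p_0 = 4*1 + 0 = 4, q_0 = 4*0 + 1 = 1.
  i=1: a_1=6, p_1 = 6*4 + 1 = 25, q_1 = 6*1 + 0 = 6.
  i=2: a_2=8, p_2 = 8*25 + 4 = 204, q_2 = 8*6 + 1 = 49.
  i=3: a_3=12, p_3 = 12*204 + 25 = 2473, q_3 = 12*49 + 6 = 594.
  i=4: a_4=4, p_4 = 4*2473 + 204 = 10096, q_4 = 4*594 + 49 = 2425.

4/1, 25/6, 204/49, 2473/594, 10096/2425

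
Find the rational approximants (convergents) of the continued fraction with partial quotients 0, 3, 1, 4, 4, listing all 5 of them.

0/1, 1/3, 1/4, 5/19, 21/80

Using the convergent recurrence p_i = a_i*p_{i-1} + p_{i-2}, q_i = a_i*q_{i-1} + q_{i-2} with p_{-2}=0, p_{-1}=1, q_{-2}=1, q_{-1}=0:
  i=0: a_0=0, p_0 = 0*1 + 0 = 0, q_0 = 0*0 + 1 = 1.
  i=1: a_1=3, p_1 = 3*0 + 1 = 1, q_1 = 3*1 + 0 = 3.
  i=2: a_2=1, p_2 = 1*1 + 0 = 1, q_2 = 1*3 + 1 = 4.
  i=3: a_3=4, p_3 = 4*1 + 1 = 5, q_3 = 4*4 + 3 = 19.
  i=4: a_4=4, p_4 = 4*5 + 1 = 21, q_4 = 4*19 + 4 = 80.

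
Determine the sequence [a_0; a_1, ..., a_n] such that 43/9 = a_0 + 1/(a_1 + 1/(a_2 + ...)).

[4; 1, 3, 2]

Run the Euclidean algorithm on 43 and 9; the successive quotients are the partial quotients a_0, a_1, ... (each step inverts the fractional part left over by the previous one):
  43 = 4*9 + 7, so a_0 = 4.
  9 = 1*7 + 2, so a_1 = 1.
  7 = 3*2 + 1, so a_2 = 3.
  2 = 2*1 + 0, so a_3 = 2.
The remainder reaches 0 after 4 divisions, so the expansion has 4 partial quotients, read off in order.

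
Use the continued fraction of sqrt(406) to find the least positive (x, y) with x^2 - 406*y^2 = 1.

First expand sqrt(406) as a continued fraction. With x_i = (sqrt(406) + m_i)/d_i and (m_0, d_0) = (0, 1): a_0 = floor(sqrt(406)) = 20, since 20^2 = 400 <= 406 < 441 = 21^2.
Iterate m_{i+1} = d_i*a_i - m_i, d_{i+1} = (406 - m_{i+1}^2)/d_i, a_{i+1} = floor((a_0 + m_{i+1})/d_{i+1}):
  m_1 = 1*20 - 0 = 20, d_1 = (406 - 20^2)/1 = 6/1 = 6, a_1 = floor((20 + 20)/6) = 6.
  m_2 = 6*6 - 20 = 16, d_2 = (406 - 16^2)/6 = 150/6 = 25, a_2 = floor((20 + 16)/25) = 1.
  m_3 = 25*1 - 16 = 9, d_3 = (406 - 9^2)/25 = 325/25 = 13, a_3 = floor((20 + 9)/13) = 2.
  m_4 = 13*2 - 9 = 17, d_4 = (406 - 17^2)/13 = 117/13 = 9, a_4 = floor((20 + 17)/9) = 4.
  m_5 = 9*4 - 17 = 19, d_5 = (406 - 19^2)/9 = 45/9 = 5, a_5 = floor((20 + 19)/5) = 7.
  m_6 = 5*7 - 19 = 16, d_6 = (406 - 16^2)/5 = 150/5 = 30, a_6 = floor((20 + 16)/30) = 1.
  m_7 = 30*1 - 16 = 14, d_7 = (406 - 14^2)/30 = 210/30 = 7, a_7 = floor((20 + 14)/7) = 4.
  m_8 = 7*4 - 14 = 14, d_8 = (406 - 14^2)/7 = 210/7 = 30, a_8 = floor((20 + 14)/30) = 1.
  m_9 = 30*1 - 14 = 16, d_9 = (406 - 16^2)/30 = 150/30 = 5, a_9 = floor((20 + 16)/5) = 7.
  m_10 = 5*7 - 16 = 19, d_10 = (406 - 19^2)/5 = 45/5 = 9, a_10 = floor((20 + 19)/9) = 4.
  m_11 = 9*4 - 19 = 17, d_11 = (406 - 17^2)/9 = 117/9 = 13, a_11 = floor((20 + 17)/13) = 2.
  m_12 = 13*2 - 17 = 9, d_12 = (406 - 9^2)/13 = 325/13 = 25, a_12 = floor((20 + 9)/25) = 1.
  m_13 = 25*1 - 9 = 16, d_13 = (406 - 16^2)/25 = 150/25 = 6, a_13 = floor((20 + 16)/6) = 6.
  m_14 = 6*6 - 16 = 20, d_14 = (406 - 20^2)/6 = 6/6 = 1, a_14 = floor((20 + 20)/1) = 40.
  m_15 = 1*40 - 20 = 20, d_15 = (406 - 20^2)/1 = 6/1 = 6: (m_15, d_15) = (m_1, d_1) = (20, 6), so from here the quotients repeat a_1, ..., a_14; the period length is 14.
So sqrt(406) = [20; (6, 1, 2, 4, 7, 1, 4, 1, 7, 4, 2, 1, 6, 40)] with period length k = 14.
k is even, so the fundamental solution of x^2 - 406y^2 = 1 is (p_{k-1}, q_{k-1}) = (p_13, q_13); compute convergents through index 13.
Convergents (p_i = a_i*p_{i-1} + p_{i-2}, q_i = a_i*q_{i-1} + q_{i-2} with p_{-2}=0, p_{-1}=1, q_{-2}=1, q_{-1}=0):
  i=0: a_0=20, p_0 = 20*1 + 0 = 20, q_0 = 20*0 + 1 = 1.
  i=1: a_1=6, p_1 = 6*20 + 1 = 121, q_1 = 6*1 + 0 = 6.
  i=2: a_2=1, p_2 = 1*121 + 20 = 141, q_2 = 1*6 + 1 = 7.
  i=3: a_3=2, p_3 = 2*141 + 121 = 403, q_3 = 2*7 + 6 = 20.
  i=4: a_4=4, p_4 = 4*403 + 141 = 1753, q_4 = 4*20 + 7 = 87.
  i=5: a_5=7, p_5 = 7*1753 + 403 = 12674, q_5 = 7*87 + 20 = 629.
  i=6: a_6=1, p_6 = 1*12674 + 1753 = 14427, q_6 = 1*629 + 87 = 716.
  i=7: a_7=4, p_7 = 4*14427 + 12674 = 70382, q_7 = 4*716 + 629 = 3493.
  i=8: a_8=1, p_8 = 1*70382 + 14427 = 84809, q_8 = 1*3493 + 716 = 4209.
  i=9: a_9=7, p_9 = 7*84809 + 70382 = 664045, q_9 = 7*4209 + 3493 = 32956.
  i=10: a_10=4, p_10 = 4*664045 + 84809 = 2740989, q_10 = 4*32956 + 4209 = 136033.
  i=11: a_11=2, p_11 = 2*2740989 + 664045 = 6146023, q_11 = 2*136033 + 32956 = 305022.
  i=12: a_12=1, p_12 = 1*6146023 + 2740989 = 8887012, q_12 = 1*305022 + 136033 = 441055.
  i=13: a_13=6, p_13 = 6*8887012 + 6146023 = 59468095, q_13 = 6*441055 + 305022 = 2951352.
Check: 59468095^2 - 406*2951352^2 = 3536454322929025 - 3536454322929024 = 1, so (x, y) = (59468095, 2951352) solves the equation, and by the theorem it is the least positive solution.

(x, y) = (59468095, 2951352)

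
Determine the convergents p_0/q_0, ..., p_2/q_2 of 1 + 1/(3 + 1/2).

1/1, 4/3, 9/7

Using the convergent recurrence p_i = a_i*p_{i-1} + p_{i-2}, q_i = a_i*q_{i-1} + q_{i-2} with p_{-2}=0, p_{-1}=1, q_{-2}=1, q_{-1}=0:
  i=0: a_0=1, p_0 = 1*1 + 0 = 1, q_0 = 1*0 + 1 = 1.
  i=1: a_1=3, p_1 = 3*1 + 1 = 4, q_1 = 3*1 + 0 = 3.
  i=2: a_2=2, p_2 = 2*4 + 1 = 9, q_2 = 2*3 + 1 = 7.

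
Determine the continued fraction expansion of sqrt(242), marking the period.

[15; (1, 1, 3, 1, 14, 1, 3, 1, 1, 30)]

Write x_i = (sqrt(242) + m_i)/d_i with (m_0, d_0) = (0, 1). a_0 = floor(sqrt(242)) = 15, since 15^2 = 225 <= 242 < 256 = 16^2.
Iterate m_{i+1} = d_i*a_i - m_i, d_{i+1} = (242 - m_{i+1}^2)/d_i, a_{i+1} = floor((a_0 + m_{i+1})/d_{i+1}):
  m_1 = 1*15 - 0 = 15, d_1 = (242 - 15^2)/1 = 17/1 = 17, a_1 = floor((15 + 15)/17) = 1.
  m_2 = 17*1 - 15 = 2, d_2 = (242 - 2^2)/17 = 238/17 = 14, a_2 = floor((15 + 2)/14) = 1.
  m_3 = 14*1 - 2 = 12, d_3 = (242 - 12^2)/14 = 98/14 = 7, a_3 = floor((15 + 12)/7) = 3.
  m_4 = 7*3 - 12 = 9, d_4 = (242 - 9^2)/7 = 161/7 = 23, a_4 = floor((15 + 9)/23) = 1.
  m_5 = 23*1 - 9 = 14, d_5 = (242 - 14^2)/23 = 46/23 = 2, a_5 = floor((15 + 14)/2) = 14.
  m_6 = 2*14 - 14 = 14, d_6 = (242 - 14^2)/2 = 46/2 = 23, a_6 = floor((15 + 14)/23) = 1.
  m_7 = 23*1 - 14 = 9, d_7 = (242 - 9^2)/23 = 161/23 = 7, a_7 = floor((15 + 9)/7) = 3.
  m_8 = 7*3 - 9 = 12, d_8 = (242 - 12^2)/7 = 98/7 = 14, a_8 = floor((15 + 12)/14) = 1.
  m_9 = 14*1 - 12 = 2, d_9 = (242 - 2^2)/14 = 238/14 = 17, a_9 = floor((15 + 2)/17) = 1.
  m_10 = 17*1 - 2 = 15, d_10 = (242 - 15^2)/17 = 17/17 = 1, a_10 = floor((15 + 15)/1) = 30.
  m_11 = 1*30 - 15 = 15, d_11 = (242 - 15^2)/1 = 17/1 = 17: (m_11, d_11) = (m_1, d_1) = (15, 17), so from here the quotients repeat a_1, ..., a_10; the period length is 10.
Hence the expansion of sqrt(242) is a_0 = 15 followed by the repeating block 1, 1, 3, 1, 14, 1, 3, 1, 1, 30 (period 10).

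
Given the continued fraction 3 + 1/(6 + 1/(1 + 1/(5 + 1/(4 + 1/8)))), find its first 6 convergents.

3/1, 19/6, 22/7, 129/41, 538/171, 4433/1409

Using the convergent recurrence p_i = a_i*p_{i-1} + p_{i-2}, q_i = a_i*q_{i-1} + q_{i-2} with p_{-2}=0, p_{-1}=1, q_{-2}=1, q_{-1}=0:
  i=0: a_0=3, p_0 = 3*1 + 0 = 3, q_0 = 3*0 + 1 = 1.
  i=1: a_1=6, p_1 = 6*3 + 1 = 19, q_1 = 6*1 + 0 = 6.
  i=2: a_2=1, p_2 = 1*19 + 3 = 22, q_2 = 1*6 + 1 = 7.
  i=3: a_3=5, p_3 = 5*22 + 19 = 129, q_3 = 5*7 + 6 = 41.
  i=4: a_4=4, p_4 = 4*129 + 22 = 538, q_4 = 4*41 + 7 = 171.
  i=5: a_5=8, p_5 = 8*538 + 129 = 4433, q_5 = 8*171 + 41 = 1409.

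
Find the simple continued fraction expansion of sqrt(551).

Write x_i = (sqrt(551) + m_i)/d_i with (m_0, d_0) = (0, 1). a_0 = floor(sqrt(551)) = 23, since 23^2 = 529 <= 551 < 576 = 24^2.
Iterate m_{i+1} = d_i*a_i - m_i, d_{i+1} = (551 - m_{i+1}^2)/d_i, a_{i+1} = floor((a_0 + m_{i+1})/d_{i+1}):
  m_1 = 1*23 - 0 = 23, d_1 = (551 - 23^2)/1 = 22/1 = 22, a_1 = floor((23 + 23)/22) = 2.
  m_2 = 22*2 - 23 = 21, d_2 = (551 - 21^2)/22 = 110/22 = 5, a_2 = floor((23 + 21)/5) = 8.
  m_3 = 5*8 - 21 = 19, d_3 = (551 - 19^2)/5 = 190/5 = 38, a_3 = floor((23 + 19)/38) = 1.
  m_4 = 38*1 - 19 = 19, d_4 = (551 - 19^2)/38 = 190/38 = 5, a_4 = floor((23 + 19)/5) = 8.
  m_5 = 5*8 - 19 = 21, d_5 = (551 - 21^2)/5 = 110/5 = 22, a_5 = floor((23 + 21)/22) = 2.
  m_6 = 22*2 - 21 = 23, d_6 = (551 - 23^2)/22 = 22/22 = 1, a_6 = floor((23 + 23)/1) = 46.
  m_7 = 1*46 - 23 = 23, d_7 = (551 - 23^2)/1 = 22/1 = 22: (m_7, d_7) = (m_1, d_1) = (23, 22), so from here the quotients repeat a_1, ..., a_6; the period length is 6.
Hence the expansion of sqrt(551) is a_0 = 23 followed by the repeating block 2, 8, 1, 8, 2, 46 (period 6).

[23; (2, 8, 1, 8, 2, 46)]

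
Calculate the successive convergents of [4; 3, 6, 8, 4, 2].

4/1, 13/3, 82/19, 669/155, 2758/639, 6185/1433

Using the convergent recurrence p_i = a_i*p_{i-1} + p_{i-2}, q_i = a_i*q_{i-1} + q_{i-2} with p_{-2}=0, p_{-1}=1, q_{-2}=1, q_{-1}=0:
  i=0: a_0=4, p_0 = 4*1 + 0 = 4, q_0 = 4*0 + 1 = 1.
  i=1: a_1=3, p_1 = 3*4 + 1 = 13, q_1 = 3*1 + 0 = 3.
  i=2: a_2=6, p_2 = 6*13 + 4 = 82, q_2 = 6*3 + 1 = 19.
  i=3: a_3=8, p_3 = 8*82 + 13 = 669, q_3 = 8*19 + 3 = 155.
  i=4: a_4=4, p_4 = 4*669 + 82 = 2758, q_4 = 4*155 + 19 = 639.
  i=5: a_5=2, p_5 = 2*2758 + 669 = 6185, q_5 = 2*639 + 155 = 1433.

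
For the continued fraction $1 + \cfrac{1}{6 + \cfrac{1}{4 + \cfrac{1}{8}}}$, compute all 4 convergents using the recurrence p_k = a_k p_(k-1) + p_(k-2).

1/1, 7/6, 29/25, 239/206

Using the convergent recurrence p_i = a_i*p_{i-1} + p_{i-2}, q_i = a_i*q_{i-1} + q_{i-2} with p_{-2}=0, p_{-1}=1, q_{-2}=1, q_{-1}=0:
  i=0: a_0=1, p_0 = 1*1 + 0 = 1, q_0 = 1*0 + 1 = 1.
  i=1: a_1=6, p_1 = 6*1 + 1 = 7, q_1 = 6*1 + 0 = 6.
  i=2: a_2=4, p_2 = 4*7 + 1 = 29, q_2 = 4*6 + 1 = 25.
  i=3: a_3=8, p_3 = 8*29 + 7 = 239, q_3 = 8*25 + 6 = 206.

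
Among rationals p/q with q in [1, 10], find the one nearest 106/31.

24/7

Expand x = 106/31 as a continued fraction with the Euclidean algorithm:
  106 = 3*31 + 13, so a_0 = 3.
  31 = 2*13 + 5, so a_1 = 2.
  13 = 2*5 + 3, so a_2 = 2.
  5 = 1*3 + 2, so a_3 = 1.
  3 = 1*2 + 1, so a_4 = 1.
  2 = 2*1 + 0, so a_5 = 2.
so x = [3; 2, 2, 1, 1, 2].
Convergents (p_i = a_i*p_{i-1} + p_{i-2}, q_i = a_i*q_{i-1} + q_{i-2} with p_{-2}=0, p_{-1}=1, q_{-2}=1, q_{-1}=0), until the denominator exceeds 10:
  i=0: a_0=3, p_0 = 3*1 + 0 = 3, q_0 = 3*0 + 1 = 1.
  i=1: a_1=2, p_1 = 2*3 + 1 = 7, q_1 = 2*1 + 0 = 2.
  i=2: a_2=2, p_2 = 2*7 + 3 = 17, q_2 = 2*2 + 1 = 5.
  i=3: a_3=1, p_3 = 1*17 + 7 = 24, q_3 = 1*5 + 2 = 7.
  i=4: a_4=1, p_4 = 1*24 + 17 = 41, q_4 = 1*7 + 5 = 12.
q_4 = 12 > 10, so the last convergent with denominator <= 10 is p_3/q_3 = 24/7.
The closest fraction with denominator <= 10 is either p_3/q_3 or the intermediate fraction (k*p_3 + p_2)/(k*q_3 + q_2) with the largest k >= 1 whose denominator stays <= 10; these approach x as k grows, and every other convergent or intermediate fraction in range is farther away.
Largest k: floor((10 - q_2)/q_3) = floor((10 - 5)/7) = 0.
Since k = 0, no intermediate fraction beyond p_3/q_3 has denominator <= 10, so the convergent 24/7 is the closest (its error is |106*7 - 24*31|/(31*7) = 2/217).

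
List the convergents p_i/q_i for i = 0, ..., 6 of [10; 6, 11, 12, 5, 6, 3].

Using the convergent recurrence p_i = a_i*p_{i-1} + p_{i-2}, q_i = a_i*q_{i-1} + q_{i-2} with p_{-2}=0, p_{-1}=1, q_{-2}=1, q_{-1}=0:
  i=0: a_0=10, p_0 = 10*1 + 0 = 10, q_0 = 10*0 + 1 = 1.
  i=1: a_1=6, p_1 = 6*10 + 1 = 61, q_1 = 6*1 + 0 = 6.
  i=2: a_2=11, p_2 = 11*61 + 10 = 681, q_2 = 11*6 + 1 = 67.
  i=3: a_3=12, p_3 = 12*681 + 61 = 8233, q_3 = 12*67 + 6 = 810.
  i=4: a_4=5, p_4 = 5*8233 + 681 = 41846, q_4 = 5*810 + 67 = 4117.
  i=5: a_5=6, p_5 = 6*41846 + 8233 = 259309, q_5 = 6*4117 + 810 = 25512.
  i=6: a_6=3, p_6 = 3*259309 + 41846 = 819773, q_6 = 3*25512 + 4117 = 80653.

10/1, 61/6, 681/67, 8233/810, 41846/4117, 259309/25512, 819773/80653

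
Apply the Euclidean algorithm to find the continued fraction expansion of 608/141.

Run the Euclidean algorithm on 608 and 141; the successive quotients are the partial quotients a_0, a_1, ... (each step inverts the fractional part left over by the previous one):
  608 = 4*141 + 44, so a_0 = 4.
  141 = 3*44 + 9, so a_1 = 3.
  44 = 4*9 + 8, so a_2 = 4.
  9 = 1*8 + 1, so a_3 = 1.
  8 = 8*1 + 0, so a_4 = 8.
The remainder reaches 0 after 5 divisions, so the expansion has 5 partial quotients, read off in order.

[4; 3, 4, 1, 8]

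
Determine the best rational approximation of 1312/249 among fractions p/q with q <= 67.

137/26

Expand x = 1312/249 as a continued fraction with the Euclidean algorithm:
  1312 = 5*249 + 67, so a_0 = 5.
  249 = 3*67 + 48, so a_1 = 3.
  67 = 1*48 + 19, so a_2 = 1.
  48 = 2*19 + 10, so a_3 = 2.
  19 = 1*10 + 9, so a_4 = 1.
  10 = 1*9 + 1, so a_5 = 1.
  9 = 9*1 + 0, so a_6 = 9.
so x = [5; 3, 1, 2, 1, 1, 9].
Convergents (p_i = a_i*p_{i-1} + p_{i-2}, q_i = a_i*q_{i-1} + q_{i-2} with p_{-2}=0, p_{-1}=1, q_{-2}=1, q_{-1}=0), until the denominator exceeds 67:
  i=0: a_0=5, p_0 = 5*1 + 0 = 5, q_0 = 5*0 + 1 = 1.
  i=1: a_1=3, p_1 = 3*5 + 1 = 16, q_1 = 3*1 + 0 = 3.
  i=2: a_2=1, p_2 = 1*16 + 5 = 21, q_2 = 1*3 + 1 = 4.
  i=3: a_3=2, p_3 = 2*21 + 16 = 58, q_3 = 2*4 + 3 = 11.
  i=4: a_4=1, p_4 = 1*58 + 21 = 79, q_4 = 1*11 + 4 = 15.
  i=5: a_5=1, p_5 = 1*79 + 58 = 137, q_5 = 1*15 + 11 = 26.
  i=6: a_6=9, p_6 = 9*137 + 79 = 1312, q_6 = 9*26 + 15 = 249.
q_6 = 249 > 67, so the last convergent with denominator <= 67 is p_5/q_5 = 137/26.
The closest fraction with denominator <= 67 is either p_5/q_5 or the intermediate fraction (k*p_5 + p_4)/(k*q_5 + q_4) with the largest k >= 1 whose denominator stays <= 67; these approach x as k grows, and every other convergent or intermediate fraction in range is farther away.
Largest k: floor((67 - q_4)/q_5) = floor((67 - 15)/26) = 2.
That gives (2*137 + 79)/(2*26 + 15) = 353/67.
Compare the errors: |x - 137/26| = |1312*26 - 137*249|/(249*26) = 1/6474, and |x - 353/67| = |1312*67 - 353*249|/(249*67) = 7/16683.
Cross-multiplying, 1*16683 = 16683 < 45318 = 7*6474, so 1/6474 is smaller: the convergent 137/26 is closer to x than 353/67.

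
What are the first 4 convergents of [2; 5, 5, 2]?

Using the convergent recurrence p_i = a_i*p_{i-1} + p_{i-2}, q_i = a_i*q_{i-1} + q_{i-2} with p_{-2}=0, p_{-1}=1, q_{-2}=1, q_{-1}=0:
  i=0: a_0=2, p_0 = 2*1 + 0 = 2, q_0 = 2*0 + 1 = 1.
  i=1: a_1=5, p_1 = 5*2 + 1 = 11, q_1 = 5*1 + 0 = 5.
  i=2: a_2=5, p_2 = 5*11 + 2 = 57, q_2 = 5*5 + 1 = 26.
  i=3: a_3=2, p_3 = 2*57 + 11 = 125, q_3 = 2*26 + 5 = 57.

2/1, 11/5, 57/26, 125/57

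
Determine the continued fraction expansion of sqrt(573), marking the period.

Write x_i = (sqrt(573) + m_i)/d_i with (m_0, d_0) = (0, 1). a_0 = floor(sqrt(573)) = 23, since 23^2 = 529 <= 573 < 576 = 24^2.
Iterate m_{i+1} = d_i*a_i - m_i, d_{i+1} = (573 - m_{i+1}^2)/d_i, a_{i+1} = floor((a_0 + m_{i+1})/d_{i+1}):
  m_1 = 1*23 - 0 = 23, d_1 = (573 - 23^2)/1 = 44/1 = 44, a_1 = floor((23 + 23)/44) = 1.
  m_2 = 44*1 - 23 = 21, d_2 = (573 - 21^2)/44 = 132/44 = 3, a_2 = floor((23 + 21)/3) = 14.
  m_3 = 3*14 - 21 = 21, d_3 = (573 - 21^2)/3 = 132/3 = 44, a_3 = floor((23 + 21)/44) = 1.
  m_4 = 44*1 - 21 = 23, d_4 = (573 - 23^2)/44 = 44/44 = 1, a_4 = floor((23 + 23)/1) = 46.
  m_5 = 1*46 - 23 = 23, d_5 = (573 - 23^2)/1 = 44/1 = 44: (m_5, d_5) = (m_1, d_1) = (23, 44), so from here the quotients repeat a_1, ..., a_4; the period length is 4.
Hence the expansion of sqrt(573) is a_0 = 23 followed by the repeating block 1, 14, 1, 46 (period 4).

[23; (1, 14, 1, 46)]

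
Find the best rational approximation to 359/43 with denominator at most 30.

Expand x = 359/43 as a continued fraction with the Euclidean algorithm:
  359 = 8*43 + 15, so a_0 = 8.
  43 = 2*15 + 13, so a_1 = 2.
  15 = 1*13 + 2, so a_2 = 1.
  13 = 6*2 + 1, so a_3 = 6.
  2 = 2*1 + 0, so a_4 = 2.
so x = [8; 2, 1, 6, 2].
Convergents (p_i = a_i*p_{i-1} + p_{i-2}, q_i = a_i*q_{i-1} + q_{i-2} with p_{-2}=0, p_{-1}=1, q_{-2}=1, q_{-1}=0), until the denominator exceeds 30:
  i=0: a_0=8, p_0 = 8*1 + 0 = 8, q_0 = 8*0 + 1 = 1.
  i=1: a_1=2, p_1 = 2*8 + 1 = 17, q_1 = 2*1 + 0 = 2.
  i=2: a_2=1, p_2 = 1*17 + 8 = 25, q_2 = 1*2 + 1 = 3.
  i=3: a_3=6, p_3 = 6*25 + 17 = 167, q_3 = 6*3 + 2 = 20.
  i=4: a_4=2, p_4 = 2*167 + 25 = 359, q_4 = 2*20 + 3 = 43.
q_4 = 43 > 30, so the last convergent with denominator <= 30 is p_3/q_3 = 167/20.
The closest fraction with denominator <= 30 is either p_3/q_3 or the intermediate fraction (k*p_3 + p_2)/(k*q_3 + q_2) with the largest k >= 1 whose denominator stays <= 30; these approach x as k grows, and every other convergent or intermediate fraction in range is farther away.
Largest k: floor((30 - q_2)/q_3) = floor((30 - 3)/20) = 1.
That gives (1*167 + 25)/(1*20 + 3) = 192/23.
Compare the errors: |x - 167/20| = |359*20 - 167*43|/(43*20) = 1/860, and |x - 192/23| = |359*23 - 192*43|/(43*23) = 1/989.
Cross-multiplying, 1*860 = 860 < 989 = 1*989, so 1/989 is smaller: the intermediate fraction 192/23 is closer to x than 167/20.

192/23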